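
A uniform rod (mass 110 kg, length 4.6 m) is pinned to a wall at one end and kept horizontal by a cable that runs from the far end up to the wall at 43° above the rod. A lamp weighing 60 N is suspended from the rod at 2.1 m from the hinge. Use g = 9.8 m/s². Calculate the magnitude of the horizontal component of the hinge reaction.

H_x ≈ 607 N

Take torques about the hinge: T sin 43° · 4.6 = 110×9.8×2.3 + 60×2.1 = 2605.4 N·m.
So T = 2605.4 / (0.6820 × 4.6) = 830.49 N.
ΣF_x = 0: H_x = T cos 43° = 607.38 N.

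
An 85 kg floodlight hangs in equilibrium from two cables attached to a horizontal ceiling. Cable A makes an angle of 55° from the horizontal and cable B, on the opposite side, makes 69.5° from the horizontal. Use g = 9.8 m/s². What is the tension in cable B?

T_B ≈ 580 N

Weight W = 85 × 9.8 = 833 N acts straight down.
Horizontal: T_A cos 55° = T_B cos 69.5°  →  T_A = 0.6106 T_B.
Vertical: T_A sin 55° + T_B sin 69.5° = 833.
Substituting the horizontal relation into the vertical equation gives 1.437 T_B = 833, so T_B = 579.8 N.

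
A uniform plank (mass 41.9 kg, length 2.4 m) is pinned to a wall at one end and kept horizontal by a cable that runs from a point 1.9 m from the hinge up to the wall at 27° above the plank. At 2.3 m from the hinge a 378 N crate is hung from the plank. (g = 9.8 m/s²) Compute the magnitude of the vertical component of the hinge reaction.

|H_y| ≈ 71.7 N

Take torques about the hinge: T sin 27° · 1.9 = 41.9×9.8×1.2 + 378×2.3 = 1362.1 N·m.
So T = 1362.1 / (0.4540 × 1.9) = 1579.1 N.
ΣF_y = 0: H_y = (41.9×9.8 + 378) − T sin 27° = 788.62 − 716.92 = 71.702 N.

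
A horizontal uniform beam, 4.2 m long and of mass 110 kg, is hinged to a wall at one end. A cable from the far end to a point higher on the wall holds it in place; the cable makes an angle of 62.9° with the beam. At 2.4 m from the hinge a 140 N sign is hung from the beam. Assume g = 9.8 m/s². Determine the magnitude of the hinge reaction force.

|H| ≈ 678 N

Take torques about the hinge: T sin 62.9° · 4.2 = 110×9.8×2.1 + 140×2.4 = 2599.8 N·m.
So T = 2599.8 / (0.8902 × 4.2) = 695.34 N.
ΣF_x = 0: H_x = T cos 62.9° = 316.76 N.
ΣF_y = 0: H_y = (110×9.8 + 140) − T sin 62.9° = 1218 − 619 = 599 N.
|H| = √(H_x² + H_y²) = √((316.76)² + (599)²) = 677.6 N.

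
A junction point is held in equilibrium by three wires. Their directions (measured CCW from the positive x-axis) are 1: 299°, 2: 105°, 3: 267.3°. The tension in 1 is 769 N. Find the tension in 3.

Resolve: ΣF_x = 769 cos 299° + T_2 cos 105° + T_3 cos 267.3° = 0.
        ΣF_y = 769 sin 299° + T_2 sin 105° + T_3 sin 267.3° = 0.
The known terms sum to (372.8, -672.6) N, so -0.2588 T_2 − 0.0471 T_3 = -372.8 and 0.9659 T_2 − 0.9989 T_3 = 672.6.
Solving simultaneously: T_2 = 1329 N, T_3 = 611.9 N.

T_3 ≈ 612 N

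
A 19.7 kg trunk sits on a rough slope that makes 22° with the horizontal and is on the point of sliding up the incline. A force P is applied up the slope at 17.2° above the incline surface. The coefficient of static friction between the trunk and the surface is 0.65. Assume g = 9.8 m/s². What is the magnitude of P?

P ≈ 164 N

On the verge of sliding up the incline, friction equals μN and acts down the slope.
Perpendicular: N + P sin 17.2° = W cos 22° = 179 N.
Along incline: P cos 17.2° = W sin 22° + μN  with W sin 22° = 72.32 N.
Solving the pair for P and N: P = 164.4 N, N = 130.4 N (and f = μN = 84.75 N).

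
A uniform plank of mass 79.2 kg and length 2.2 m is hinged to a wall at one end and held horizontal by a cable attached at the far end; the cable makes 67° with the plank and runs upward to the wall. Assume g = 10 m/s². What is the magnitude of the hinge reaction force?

|H| ≈ 430 N

Take torques about the hinge: T sin 67° · 2.2 = 79.2×10×1.1 = 871.2 N·m.
So T = 871.2 / (0.9205 × 2.2) = 430.2 N.
ΣF_x = 0: H_x = T cos 67° = 168.09 N.
ΣF_y = 0: H_y = (79.2×10) − T sin 67° = 792 − 396 = 396 N.
|H| = √(H_x² + H_y²) = √((168.09)² + (396)²) = 430.2 N.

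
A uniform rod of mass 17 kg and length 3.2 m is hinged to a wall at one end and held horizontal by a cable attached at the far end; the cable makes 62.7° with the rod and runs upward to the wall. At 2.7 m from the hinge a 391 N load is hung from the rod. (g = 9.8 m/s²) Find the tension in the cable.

T ≈ 465 N

Take torques about the hinge: T sin 62.7° · 3.2 = 17×9.8×1.6 + 391×2.7 = 1322.3 N·m.
So T = 1322.3 / (0.8886 × 3.2) = 465 N.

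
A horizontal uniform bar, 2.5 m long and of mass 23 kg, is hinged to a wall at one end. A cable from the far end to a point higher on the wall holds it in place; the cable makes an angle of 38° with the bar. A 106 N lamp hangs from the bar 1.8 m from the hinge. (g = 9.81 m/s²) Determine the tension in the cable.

T ≈ 307 N

Take torques about the hinge: T sin 38° · 2.5 = 23×9.81×1.25 + 106×1.8 = 472.84 N·m.
So T = 472.84 / (0.6157 × 2.5) = 307.21 N.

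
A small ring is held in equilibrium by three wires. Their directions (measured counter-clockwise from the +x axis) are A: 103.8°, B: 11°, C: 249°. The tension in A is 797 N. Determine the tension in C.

T_C ≈ 939 N

Resolve: ΣF_x = 797 cos 103.8° + T_B cos 11° + T_C cos 249° = 0.
        ΣF_y = 797 sin 103.8° + T_B sin 11° + T_C sin 249° = 0.
The known terms sum to (-190.1, 774) N, so 0.9816 T_B − 0.3584 T_C = 190.1 and 0.1908 T_B − 0.9336 T_C = -774.
Solving simultaneously: T_B = 536.4 N, T_C = 938.7 N.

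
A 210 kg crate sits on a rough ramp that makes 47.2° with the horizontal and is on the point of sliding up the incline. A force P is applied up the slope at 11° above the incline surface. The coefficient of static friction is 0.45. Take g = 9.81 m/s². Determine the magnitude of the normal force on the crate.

On the verge of sliding up the incline, friction equals μN and acts down the slope.
Perpendicular: N + P sin 11° = W cos 47.2° = 1400 N.
Along incline: P cos 11° = W sin 47.2° + μN  with W sin 47.2° = 1512 N.
Solving the pair for P and N: P = 2006 N, N = 1017 N (and f = μN = 457.6 N).

N ≈ 1020 N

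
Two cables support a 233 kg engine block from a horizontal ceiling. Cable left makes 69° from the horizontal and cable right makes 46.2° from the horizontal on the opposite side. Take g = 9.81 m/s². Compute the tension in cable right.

T_right ≈ 905 N

Weight W = 233 × 9.81 = 2286 N acts straight down.
Horizontal: T_left cos 69° = T_right cos 46.2°  →  T_left = 1.931 T_right.
Vertical: T_left sin 69° + T_right sin 46.2° = 2286.
Substituting the horizontal relation into the vertical equation gives 2.525 T_right = 2286, so T_right = 905.3 N.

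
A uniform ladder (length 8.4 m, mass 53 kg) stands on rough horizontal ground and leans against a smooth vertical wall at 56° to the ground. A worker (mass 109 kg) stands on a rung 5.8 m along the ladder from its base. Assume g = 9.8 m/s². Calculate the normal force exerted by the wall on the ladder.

N_wall ≈ 673 N

Torques about the foot: N_wall · 8.4 sin 56° = 53×9.8×4.2 cos 56° + 109×9.8×5.8 cos 56° → N_wall = 672.66 N.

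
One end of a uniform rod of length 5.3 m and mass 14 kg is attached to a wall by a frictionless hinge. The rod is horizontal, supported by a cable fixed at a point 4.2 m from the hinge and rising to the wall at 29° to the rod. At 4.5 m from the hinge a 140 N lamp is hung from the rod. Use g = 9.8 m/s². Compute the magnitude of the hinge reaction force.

Take torques about the hinge: T sin 29° · 4.2 = 14×9.8×2.65 + 140×4.5 = 993.58 N·m.
So T = 993.58 / (0.4848 × 4.2) = 487.96 N.
ΣF_x = 0: H_x = T cos 29° = 426.78 N.
ΣF_y = 0: H_y = (14×9.8 + 140) − T sin 29° = 277.2 − 236.57 = 40.633 N.
|H| = √(H_x² + H_y²) = √((426.78)² + (40.633)²) = 428.71 N.

|H| ≈ 429 N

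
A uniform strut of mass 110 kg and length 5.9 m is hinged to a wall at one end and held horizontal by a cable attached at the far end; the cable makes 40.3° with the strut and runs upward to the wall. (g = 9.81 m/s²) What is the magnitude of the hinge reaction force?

|H| ≈ 834 N

Take torques about the hinge: T sin 40.3° · 5.9 = 110×9.81×2.95 = 3183.3 N·m.
So T = 3183.3 / (0.6468 × 5.9) = 834.2 N.
ΣF_x = 0: H_x = T cos 40.3° = 636.22 N.
ΣF_y = 0: H_y = (110×9.81) − T sin 40.3° = 1079.1 − 539.55 = 539.55 N.
|H| = √(H_x² + H_y²) = √((636.22)² + (539.55)²) = 834.2 N.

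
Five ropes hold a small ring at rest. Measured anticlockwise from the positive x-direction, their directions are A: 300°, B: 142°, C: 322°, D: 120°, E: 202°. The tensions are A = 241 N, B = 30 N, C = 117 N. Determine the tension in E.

T_E ≈ 32.9 N

Resolve: ΣF_x = 241 cos 300° + 30 cos 142° + 117 cos 322° + T_D cos 120° + T_E cos 202° = 0.
        ΣF_y = 241 sin 300° + 30 sin 142° + 117 sin 322° + T_D sin 120° + T_E sin 202° = 0.
The known terms sum to (189.1, -262.3) N, so -0.5000 T_D − 0.9272 T_E = -189.1 and 0.8660 T_D − 0.3746 T_E = 262.3.
Solving simultaneously: T_D = 317.1 N, T_E = 32.91 N.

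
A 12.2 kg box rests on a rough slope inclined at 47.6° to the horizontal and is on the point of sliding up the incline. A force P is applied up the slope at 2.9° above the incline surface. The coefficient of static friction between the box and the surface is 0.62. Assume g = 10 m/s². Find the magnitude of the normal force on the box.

On the verge of sliding up the incline, friction equals μN and acts down the slope.
Perpendicular: N + P sin 2.9° = W cos 47.6° = 82.26 N.
Along incline: P cos 2.9° = W sin 47.6° + μN  with W sin 47.6° = 90.09 N.
Solving the pair for P and N: P = 137 N, N = 75.33 N (and f = μN = 46.71 N).

N ≈ 75.3 N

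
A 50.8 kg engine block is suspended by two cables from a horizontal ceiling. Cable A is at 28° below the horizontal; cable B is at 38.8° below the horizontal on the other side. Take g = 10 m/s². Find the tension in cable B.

Weight W = 50.8 × 10 = 508 N acts straight down.
Horizontal: T_A cos 28° = T_B cos 38.8°  →  T_A = 0.8827 T_B.
Vertical: T_A sin 28° + T_B sin 38.8° = 508.
Substituting the horizontal relation into the vertical equation gives 1.041 T_B = 508, so T_B = 488 N.

T_B ≈ 488 N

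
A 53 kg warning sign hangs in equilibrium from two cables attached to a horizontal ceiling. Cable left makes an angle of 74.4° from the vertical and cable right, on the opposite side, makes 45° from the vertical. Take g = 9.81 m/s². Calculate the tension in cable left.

Angles from the horizontal: cable left is 90° − 74.4° = 15.6°, cable right is 90° − 45° = 45°.
Weight W = 53 × 9.81 = 519.9 N acts straight down.
Horizontal: T_left cos 15.6° = T_right cos 45°  →  T_right = 1.362 T_left.
Vertical: T_left sin 15.6° + T_right sin 45° = 519.9.
Substituting the horizontal relation into the vertical equation gives 1.232 T_left = 519.9, so T_left = 422 N.

T_left ≈ 422 N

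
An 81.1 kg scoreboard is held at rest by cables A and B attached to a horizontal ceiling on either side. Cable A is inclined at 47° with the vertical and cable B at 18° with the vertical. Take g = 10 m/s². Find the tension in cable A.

T_A ≈ 277 N

Angles from the horizontal: cable A is 90° − 47° = 43°, cable B is 90° − 18° = 72°.
Weight W = 81.1 × 10 = 811 N acts straight down.
Horizontal: T_A cos 43° = T_B cos 72°  →  T_B = 2.367 T_A.
Vertical: T_A sin 43° + T_B sin 72° = 811.
Substituting the horizontal relation into the vertical equation gives 2.933 T_A = 811, so T_A = 276.5 N.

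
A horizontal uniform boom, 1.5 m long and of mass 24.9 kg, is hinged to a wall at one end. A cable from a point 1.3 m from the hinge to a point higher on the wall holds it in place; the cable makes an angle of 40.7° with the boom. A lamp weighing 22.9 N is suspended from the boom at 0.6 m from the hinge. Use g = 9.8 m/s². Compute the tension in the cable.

T ≈ 232 N

Take torques about the hinge: T sin 40.7° · 1.3 = 24.9×9.8×0.75 + 22.9×0.6 = 196.76 N·m.
So T = 196.76 / (0.6521 × 1.3) = 232.1 N.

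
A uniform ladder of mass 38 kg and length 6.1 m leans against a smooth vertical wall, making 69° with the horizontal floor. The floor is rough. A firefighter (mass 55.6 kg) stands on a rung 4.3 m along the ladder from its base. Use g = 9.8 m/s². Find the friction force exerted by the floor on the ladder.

Torques about the foot: N_wall · 6.1 sin 69° = 38×9.8×3.05 cos 69° + 55.6×9.8×4.3 cos 69° → N_wall = 218.92 N.
ΣF_x = 0: f_floor = N_wall = 218.92 N.

f ≈ 219 N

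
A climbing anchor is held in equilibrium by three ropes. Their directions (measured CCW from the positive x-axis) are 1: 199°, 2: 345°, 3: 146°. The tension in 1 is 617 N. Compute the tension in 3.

T_3 ≈ 1060 N

Resolve: ΣF_x = 617 cos 199° + T_2 cos 345° + T_3 cos 146° = 0.
        ΣF_y = 617 sin 199° + T_2 sin 345° + T_3 sin 146° = 0.
The known terms sum to (-583.4, -200.9) N, so 0.9659 T_2 − 0.8290 T_3 = 583.4 and -0.2588 T_2 + 0.5592 T_3 = 200.9.
Solving simultaneously: T_2 = 1514 N, T_3 = 1060 N.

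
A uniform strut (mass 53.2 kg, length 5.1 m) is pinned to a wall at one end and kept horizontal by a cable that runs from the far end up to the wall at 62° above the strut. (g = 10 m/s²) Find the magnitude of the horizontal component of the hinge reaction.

H_x ≈ 141 N

Take torques about the hinge: T sin 62° · 5.1 = 53.2×10×2.55 = 1356.6 N·m.
So T = 1356.6 / (0.8829 × 5.1) = 301.26 N.
ΣF_x = 0: H_x = T cos 62° = 141.43 N.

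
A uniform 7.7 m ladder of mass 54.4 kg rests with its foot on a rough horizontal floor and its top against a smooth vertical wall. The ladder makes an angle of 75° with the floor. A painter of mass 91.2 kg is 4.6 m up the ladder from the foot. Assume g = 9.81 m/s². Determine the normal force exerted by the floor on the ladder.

N_floor ≈ 1430 N

ΣF_y = 0: N_floor = 54.4×9.81 + 91.2×9.81 = 1428.3 N.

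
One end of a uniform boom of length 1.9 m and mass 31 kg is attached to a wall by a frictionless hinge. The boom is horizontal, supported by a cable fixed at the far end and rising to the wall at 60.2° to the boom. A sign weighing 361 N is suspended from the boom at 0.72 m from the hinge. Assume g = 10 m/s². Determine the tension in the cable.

T ≈ 336 N

Take torques about the hinge: T sin 60.2° · 1.9 = 31×10×0.95 + 361×0.72 = 554.42 N·m.
So T = 554.42 / (0.8678 × 1.9) = 336.27 N.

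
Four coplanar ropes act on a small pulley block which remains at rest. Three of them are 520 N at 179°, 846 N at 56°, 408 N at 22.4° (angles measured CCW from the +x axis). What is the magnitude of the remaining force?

Sum the known components: ΣF_x = 330.4 N, ΣF_y = 865.9 N.
For equilibrium the remaining force must supply (−ΣF_x, −ΣF_y) = (-330.4, -865.9) N.
Magnitude = √((-330.4)² + (-865.9)²) = 926.8 N; direction = atan2(-865.9, -330.4) = 249.1°.

F ≈ 927 N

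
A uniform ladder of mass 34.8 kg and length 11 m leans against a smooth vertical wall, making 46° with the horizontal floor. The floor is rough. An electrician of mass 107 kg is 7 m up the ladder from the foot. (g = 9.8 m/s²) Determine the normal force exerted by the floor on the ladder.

ΣF_y = 0: N_floor = 34.8×9.8 + 107×9.8 = 1389.6 N.

N_floor ≈ 1390 N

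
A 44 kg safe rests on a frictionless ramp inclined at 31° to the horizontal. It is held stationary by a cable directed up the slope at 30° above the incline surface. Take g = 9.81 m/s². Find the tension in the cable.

T ≈ 257 N

Take axes along and perpendicular to the incline. Weight components: W sin 31° = 222.3 N down-slope, W cos 31° = 370 N into the surface.
Along incline: T cos 30° = W sin 31° → T = 256.7 N.
Perpendicular: N = W cos 31° − T sin 30° = 241.6 N.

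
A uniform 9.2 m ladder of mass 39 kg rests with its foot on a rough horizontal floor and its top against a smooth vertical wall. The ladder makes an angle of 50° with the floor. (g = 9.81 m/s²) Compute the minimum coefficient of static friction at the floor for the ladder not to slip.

μ_min ≈ 0.420

ΣF_y = 0: N_floor = 39×9.81 = 382.59 N.
Torques about the foot: N_wall · 9.2 sin 50° = 39×9.81×4.6 cos 50° → N_wall = 160.52 N.
ΣF_x = 0: f_floor = N_wall = 160.52 N.
μ_min = f_floor / N_floor = 160.52 / 382.59 = 0.4195.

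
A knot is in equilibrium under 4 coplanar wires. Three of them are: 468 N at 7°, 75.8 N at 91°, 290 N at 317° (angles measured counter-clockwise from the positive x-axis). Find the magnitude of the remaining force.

F ≈ 678 N

Sum the known components: ΣF_x = 675.3 N, ΣF_y = -64.96 N.
For equilibrium the remaining force must supply (−ΣF_x, −ΣF_y) = (-675.3, 64.96) N.
Magnitude = √((-675.3)² + (64.96)²) = 678.4 N; direction = atan2(64.96, -675.3) = 174.5°.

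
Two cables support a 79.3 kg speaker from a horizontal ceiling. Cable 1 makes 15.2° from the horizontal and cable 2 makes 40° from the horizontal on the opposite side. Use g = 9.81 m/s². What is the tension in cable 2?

T_2 ≈ 914 N

Weight W = 79.3 × 9.81 = 777.9 N acts straight down.
Horizontal: T_1 cos 15.2° = T_2 cos 40°  →  T_1 = 0.7938 T_2.
Vertical: T_1 sin 15.2° + T_2 sin 40° = 777.9.
Substituting the horizontal relation into the vertical equation gives 0.8509 T_2 = 777.9, so T_2 = 914.2 N.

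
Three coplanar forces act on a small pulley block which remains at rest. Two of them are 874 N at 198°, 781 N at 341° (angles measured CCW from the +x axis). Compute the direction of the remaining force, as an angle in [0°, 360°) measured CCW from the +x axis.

Sum the known components: ΣF_x = -92.77 N, ΣF_y = -524.3 N.
For equilibrium the remaining force must supply (−ΣF_x, −ΣF_y) = (92.77, 524.3) N.
Magnitude = √((92.77)² + (524.3)²) = 532.5 N; direction = atan2(524.3, 92.77) = 80.0°.

θ ≈ 80°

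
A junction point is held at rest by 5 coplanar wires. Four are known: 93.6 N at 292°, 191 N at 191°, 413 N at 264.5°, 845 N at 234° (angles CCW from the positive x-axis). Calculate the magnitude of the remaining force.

Sum the known components: ΣF_x = -688.7 N, ΣF_y = -1218 N.
For equilibrium the remaining force must supply (−ΣF_x, −ΣF_y) = (688.7, 1218) N.
Magnitude = √((688.7)² + (1218)²) = 1399 N; direction = atan2(1218, 688.7) = 60.5°.

F ≈ 1400 N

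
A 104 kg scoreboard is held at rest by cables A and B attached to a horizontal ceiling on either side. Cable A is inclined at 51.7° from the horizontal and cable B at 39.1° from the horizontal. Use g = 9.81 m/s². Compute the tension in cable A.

T_A ≈ 792 N

Weight W = 104 × 9.81 = 1020 N acts straight down.
Horizontal: T_A cos 51.7° = T_B cos 39.1°  →  T_B = 0.7986 T_A.
Vertical: T_A sin 51.7° + T_B sin 39.1° = 1020.
Substituting the horizontal relation into the vertical equation gives 1.288 T_A = 1020, so T_A = 791.8 N.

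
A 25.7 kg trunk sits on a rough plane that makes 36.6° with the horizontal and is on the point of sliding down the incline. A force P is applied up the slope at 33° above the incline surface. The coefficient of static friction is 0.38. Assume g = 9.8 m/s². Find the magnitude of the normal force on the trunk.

On the verge of sliding down the incline, friction equals μN and acts up the slope.
Perpendicular: N + P sin 33° = W cos 36.6° = 202.2 N.
Along incline: P cos 33° + μN = W sin 36.6° with W sin 36.6° = 150.2 N.
Solving the pair for P and N: P = 116.1 N, N = 139 N (and f = μN = 52.81 N).

N ≈ 139 N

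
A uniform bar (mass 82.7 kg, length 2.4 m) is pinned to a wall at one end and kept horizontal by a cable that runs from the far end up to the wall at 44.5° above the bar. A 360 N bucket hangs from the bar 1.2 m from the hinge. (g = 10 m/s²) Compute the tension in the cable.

Take torques about the hinge: T sin 44.5° · 2.4 = 82.7×10×1.2 + 360×1.2 = 1424.4 N·m.
So T = 1424.4 / (0.7009 × 2.4) = 846.76 N.

T ≈ 847 N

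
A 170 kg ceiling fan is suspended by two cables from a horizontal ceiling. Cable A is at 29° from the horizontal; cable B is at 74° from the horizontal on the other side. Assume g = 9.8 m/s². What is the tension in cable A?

Weight W = 170 × 9.8 = 1666 N acts straight down.
Horizontal: T_A cos 29° = T_B cos 74°  →  T_B = 3.173 T_A.
Vertical: T_A sin 29° + T_B sin 74° = 1666.
Substituting the horizontal relation into the vertical equation gives 3.535 T_A = 1666, so T_A = 471.3 N.

T_A ≈ 471 N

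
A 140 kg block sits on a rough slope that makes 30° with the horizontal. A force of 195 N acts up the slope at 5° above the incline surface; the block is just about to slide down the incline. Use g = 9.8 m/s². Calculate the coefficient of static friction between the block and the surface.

On the verge of sliding down the incline, friction is at its maximum μN and acts up the slope.
Perpendicular to incline: N = W cos 30° − P sin 5° = 1188 − 17 = 1171 N.
Along incline: P cos 5° + μN = W sin 30° → μ = (W sin 30° − P cos 5°) / N = 0.4199.

μ ≈ 0.420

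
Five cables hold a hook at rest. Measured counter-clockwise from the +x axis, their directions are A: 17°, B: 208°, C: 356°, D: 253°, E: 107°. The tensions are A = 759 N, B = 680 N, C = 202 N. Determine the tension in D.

T_D ≈ 501 N

Resolve: ΣF_x = 759 cos 17° + 680 cos 208° + 202 cos 356° + T_D cos 253° + T_E cos 107° = 0.
        ΣF_y = 759 sin 17° + 680 sin 208° + 202 sin 356° + T_D sin 253° + T_E sin 107° = 0.
The known terms sum to (326.9, -111.4) N, so -0.2924 T_D − 0.2924 T_E = -326.9 and -0.9563 T_D + 0.9563 T_E = 111.4.
Solving simultaneously: T_D = 500.9 N, T_E = 617.4 N.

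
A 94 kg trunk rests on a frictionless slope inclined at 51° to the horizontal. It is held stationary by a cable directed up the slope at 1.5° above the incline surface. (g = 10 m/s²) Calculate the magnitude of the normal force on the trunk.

Take axes along and perpendicular to the incline. Weight components: W sin 51° = 730.5 N down-slope, W cos 51° = 591.6 N into the surface.
Along incline: T cos 1.5° = W sin 51° → T = 730.8 N.
Perpendicular: N = W cos 51° − T sin 1.5° = 572.4 N.

N ≈ 572 N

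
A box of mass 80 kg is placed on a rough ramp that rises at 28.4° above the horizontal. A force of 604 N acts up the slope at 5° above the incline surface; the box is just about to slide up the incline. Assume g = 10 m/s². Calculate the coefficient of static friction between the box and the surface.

On the verge of sliding up the incline, friction is at its maximum μN and acts down the slope.
Perpendicular to incline: N = W cos 28.4° − P sin 5° = 703.7 − 52.64 = 651.1 N.
Along incline: P cos 5° − μN = W sin 28.4° → μ = −(W sin 28.4° − P cos 5°) / N = 0.3397.

μ ≈ 0.340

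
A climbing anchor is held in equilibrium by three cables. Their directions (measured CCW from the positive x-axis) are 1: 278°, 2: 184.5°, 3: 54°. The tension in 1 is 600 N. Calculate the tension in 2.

Resolve: ΣF_x = 600 cos 278° + T_2 cos 184.5° + T_3 cos 54° = 0.
        ΣF_y = 600 sin 278° + T_2 sin 184.5° + T_3 sin 54° = 0.
The known terms sum to (83.5, -594.2) N, so -0.9969 T_2 + 0.5878 T_3 = -83.5 and -0.0785 T_2 + 0.8090 T_3 = 594.2.
Solving simultaneously: T_2 = 548.1 N, T_3 = 787.6 N.

T_2 ≈ 548 N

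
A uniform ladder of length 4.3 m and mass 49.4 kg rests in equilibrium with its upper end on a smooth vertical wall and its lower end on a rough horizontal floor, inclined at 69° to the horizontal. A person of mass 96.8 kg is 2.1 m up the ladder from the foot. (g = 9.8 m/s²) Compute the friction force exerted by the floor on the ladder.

f ≈ 271 N

Torques about the foot: N_wall · 4.3 sin 69° = 49.4×9.8×2.15 cos 69° + 96.8×9.8×2.1 cos 69° → N_wall = 270.76 N.
ΣF_x = 0: f_floor = N_wall = 270.76 N.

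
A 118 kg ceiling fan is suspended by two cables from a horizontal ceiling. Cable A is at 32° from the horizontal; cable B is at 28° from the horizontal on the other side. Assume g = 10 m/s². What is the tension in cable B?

Weight W = 118 × 10 = 1180 N acts straight down.
Horizontal: T_A cos 32° = T_B cos 28°  →  T_A = 1.041 T_B.
Vertical: T_A sin 32° + T_B sin 28° = 1180.
Substituting the horizontal relation into the vertical equation gives 1.021 T_B = 1180, so T_B = 1156 N.

T_B ≈ 1160 N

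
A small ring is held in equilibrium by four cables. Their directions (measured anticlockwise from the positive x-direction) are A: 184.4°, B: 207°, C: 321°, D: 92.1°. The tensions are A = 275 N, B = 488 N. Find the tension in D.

T_D ≈ 842 N

Resolve: ΣF_x = 275 cos 184.4° + 488 cos 207° + T_C cos 321° + T_D cos 92.1° = 0.
        ΣF_y = 275 sin 184.4° + 488 sin 207° + T_C sin 321° + T_D sin 92.1° = 0.
The known terms sum to (-709, -242.6) N, so 0.7771 T_C − 0.0366 T_D = 709 and -0.6293 T_C + 0.9993 T_D = 242.6.
Solving simultaneously: T_C = 952 N, T_D = 842.3 N.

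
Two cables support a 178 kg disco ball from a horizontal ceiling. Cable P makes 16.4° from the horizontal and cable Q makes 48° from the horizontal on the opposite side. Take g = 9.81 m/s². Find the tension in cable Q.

T_Q ≈ 1860 N

Weight W = 178 × 9.81 = 1746 N acts straight down.
Horizontal: T_P cos 16.4° = T_Q cos 48°  →  T_P = 0.6975 T_Q.
Vertical: T_P sin 16.4° + T_Q sin 48° = 1746.
Substituting the horizontal relation into the vertical equation gives 0.9401 T_Q = 1746, so T_Q = 1857 N.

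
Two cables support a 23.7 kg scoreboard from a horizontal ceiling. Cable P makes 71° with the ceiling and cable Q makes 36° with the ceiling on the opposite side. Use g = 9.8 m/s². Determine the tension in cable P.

T_P ≈ 196 N

Weight W = 23.7 × 9.8 = 232.3 N acts straight down.
Horizontal: T_P cos 71° = T_Q cos 36°  →  T_Q = 0.4024 T_P.
Vertical: T_P sin 71° + T_Q sin 36° = 232.3.
Substituting the horizontal relation into the vertical equation gives 1.182 T_P = 232.3, so T_P = 196.5 N.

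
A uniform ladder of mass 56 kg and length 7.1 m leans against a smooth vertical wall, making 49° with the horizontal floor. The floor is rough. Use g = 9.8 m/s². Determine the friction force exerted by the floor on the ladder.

f ≈ 239 N

Torques about the foot: N_wall · 7.1 sin 49° = 56×9.8×3.55 cos 49° → N_wall = 238.53 N.
ΣF_x = 0: f_floor = N_wall = 238.53 N.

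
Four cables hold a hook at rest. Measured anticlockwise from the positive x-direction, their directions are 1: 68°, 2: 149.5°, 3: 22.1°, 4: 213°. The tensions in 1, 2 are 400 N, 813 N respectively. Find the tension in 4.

Resolve: ΣF_x = 400 cos 68° + 813 cos 149.5° + T_3 cos 22.1° + T_4 cos 213° = 0.
        ΣF_y = 400 sin 68° + 813 sin 149.5° + T_3 sin 22.1° + T_4 sin 213° = 0.
The known terms sum to (-550.7, 783.5) N, so 0.9265 T_3 − 0.8387 T_4 = 550.7 and 0.3762 T_3 − 0.5446 T_4 = -783.5.
Solving simultaneously: T_3 = 5061 N, T_4 = 4935 N.

T_4 ≈ 4930 N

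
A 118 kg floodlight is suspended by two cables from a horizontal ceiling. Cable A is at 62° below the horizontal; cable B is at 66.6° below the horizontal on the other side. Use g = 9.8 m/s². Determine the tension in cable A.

Weight W = 118 × 9.8 = 1156 N acts straight down.
Horizontal: T_A cos 62° = T_B cos 66.6°  →  T_B = 1.182 T_A.
Vertical: T_A sin 62° + T_B sin 66.6° = 1156.
Substituting the horizontal relation into the vertical equation gives 1.968 T_A = 1156, so T_A = 587.7 N.

T_A ≈ 588 N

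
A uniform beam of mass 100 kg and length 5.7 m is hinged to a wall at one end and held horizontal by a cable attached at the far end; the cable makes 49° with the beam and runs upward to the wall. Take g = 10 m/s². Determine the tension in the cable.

Take torques about the hinge: T sin 49° · 5.7 = 100×10×2.85 = 2850 N·m.
So T = 2850 / (0.7547 × 5.7) = 662.51 N.

T ≈ 663 N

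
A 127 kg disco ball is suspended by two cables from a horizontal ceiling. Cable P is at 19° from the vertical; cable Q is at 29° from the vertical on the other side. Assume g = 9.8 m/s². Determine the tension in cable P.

Angles from the horizontal: cable P is 90° − 19° = 71°, cable Q is 90° − 29° = 61°.
Weight W = 127 × 9.8 = 1245 N acts straight down.
Horizontal: T_P cos 71° = T_Q cos 61°  →  T_Q = 0.6715 T_P.
Vertical: T_P sin 71° + T_Q sin 61° = 1245.
Substituting the horizontal relation into the vertical equation gives 1.533 T_P = 1245, so T_P = 811.9 N.

T_P ≈ 812 N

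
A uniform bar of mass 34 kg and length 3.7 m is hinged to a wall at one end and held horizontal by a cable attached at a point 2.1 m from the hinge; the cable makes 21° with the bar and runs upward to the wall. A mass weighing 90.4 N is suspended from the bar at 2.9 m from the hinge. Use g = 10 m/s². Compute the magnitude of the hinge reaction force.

Take torques about the hinge: T sin 21° · 2.1 = 34×10×1.85 + 90.4×2.9 = 891.16 N·m.
So T = 891.16 / (0.3584 × 2.1) = 1184.2 N.
ΣF_x = 0: H_x = T cos 21° = 1105.5 N.
ΣF_y = 0: H_y = (34×10 + 90.4) − T sin 21° = 430.4 − 424.36 = 6.0381 N.
|H| = √(H_x² + H_y²) = √((1105.5)² + (6.0381)²) = 1105.5 N.

|H| ≈ 1110 N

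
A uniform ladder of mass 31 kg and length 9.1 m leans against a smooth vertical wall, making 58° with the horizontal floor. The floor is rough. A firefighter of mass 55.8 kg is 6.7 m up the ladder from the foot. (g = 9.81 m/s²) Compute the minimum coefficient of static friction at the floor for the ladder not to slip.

μ_min ≈ 0.407

ΣF_y = 0: N_floor = 31×9.81 + 55.8×9.81 = 851.51 N.
Torques about the foot: N_wall · 9.1 sin 58° = 31×9.81×4.55 cos 58° + 55.8×9.81×6.7 cos 58° → N_wall = 346.86 N.
ΣF_x = 0: f_floor = N_wall = 346.86 N.
μ_min = f_floor / N_floor = 346.86 / 851.51 = 0.4073.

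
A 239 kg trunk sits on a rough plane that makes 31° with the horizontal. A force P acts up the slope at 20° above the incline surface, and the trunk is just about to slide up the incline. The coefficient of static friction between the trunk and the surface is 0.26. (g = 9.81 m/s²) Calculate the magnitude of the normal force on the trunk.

N ≈ 1430 N

On the verge of sliding up the incline, friction equals μN and acts down the slope.
Perpendicular: N + P sin 20° = W cos 31° = 2010 N.
Along incline: P cos 20° = W sin 31° + μN  with W sin 31° = 1208 N.
Solving the pair for P and N: P = 1682 N, N = 1434 N (and f = μN = 373 N).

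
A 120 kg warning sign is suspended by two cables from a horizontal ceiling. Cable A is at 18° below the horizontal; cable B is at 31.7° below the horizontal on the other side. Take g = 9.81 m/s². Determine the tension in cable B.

T_B ≈ 1470 N

Weight W = 120 × 9.81 = 1177 N acts straight down.
Horizontal: T_A cos 18° = T_B cos 31.7°  →  T_A = 0.8946 T_B.
Vertical: T_A sin 18° + T_B sin 31.7° = 1177.
Substituting the horizontal relation into the vertical equation gives 0.8019 T_B = 1177, so T_B = 1468 N.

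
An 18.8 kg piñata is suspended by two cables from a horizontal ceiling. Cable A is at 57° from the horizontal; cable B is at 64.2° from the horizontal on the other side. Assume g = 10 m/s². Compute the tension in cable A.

T_A ≈ 95.7 N

Weight W = 18.8 × 10 = 188 N acts straight down.
Horizontal: T_A cos 57° = T_B cos 64.2°  →  T_B = 1.251 T_A.
Vertical: T_A sin 57° + T_B sin 64.2° = 188.
Substituting the horizontal relation into the vertical equation gives 1.965 T_A = 188, so T_A = 95.66 N.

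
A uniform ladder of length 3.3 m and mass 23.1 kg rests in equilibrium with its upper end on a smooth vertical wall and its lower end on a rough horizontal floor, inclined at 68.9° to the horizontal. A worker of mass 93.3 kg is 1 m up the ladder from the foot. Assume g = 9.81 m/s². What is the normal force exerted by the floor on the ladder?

ΣF_y = 0: N_floor = 23.1×9.81 + 93.3×9.81 = 1141.9 N.

N_floor ≈ 1140 N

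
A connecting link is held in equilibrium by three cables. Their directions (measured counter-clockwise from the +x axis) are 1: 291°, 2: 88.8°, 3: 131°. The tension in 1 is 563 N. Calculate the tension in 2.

Resolve: ΣF_x = 563 cos 291° + T_2 cos 88.8° + T_3 cos 131° = 0.
        ΣF_y = 563 sin 291° + T_2 sin 88.8° + T_3 sin 131° = 0.
The known terms sum to (201.8, -525.6) N, so 0.0209 T_2 − 0.6561 T_3 = -201.8 and 0.9998 T_2 + 0.7547 T_3 = 525.6.
Solving simultaneously: T_2 = 286.7 N, T_3 = 316.7 N.

T_2 ≈ 287 N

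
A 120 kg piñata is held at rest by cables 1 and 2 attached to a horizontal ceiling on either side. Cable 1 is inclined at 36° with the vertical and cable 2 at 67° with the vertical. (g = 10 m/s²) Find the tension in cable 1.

T_1 ≈ 1130 N

Angles from the horizontal: cable 1 is 90° − 36° = 54°, cable 2 is 90° − 67° = 23°.
Weight W = 120 × 10 = 1200 N acts straight down.
Horizontal: T_1 cos 54° = T_2 cos 23°  →  T_2 = 0.6385 T_1.
Vertical: T_1 sin 54° + T_2 sin 23° = 1200.
Substituting the horizontal relation into the vertical equation gives 1.059 T_1 = 1200, so T_1 = 1134 N.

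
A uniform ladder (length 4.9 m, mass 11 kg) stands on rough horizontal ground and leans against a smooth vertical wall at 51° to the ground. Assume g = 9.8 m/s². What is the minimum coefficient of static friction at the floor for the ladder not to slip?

ΣF_y = 0: N_floor = 11×9.8 = 107.8 N.
Torques about the foot: N_wall · 4.9 sin 51° = 11×9.8×2.45 cos 51° → N_wall = 43.647 N.
ΣF_x = 0: f_floor = N_wall = 43.647 N.
μ_min = f_floor / N_floor = 43.647 / 107.8 = 0.4049.

μ_min ≈ 0.405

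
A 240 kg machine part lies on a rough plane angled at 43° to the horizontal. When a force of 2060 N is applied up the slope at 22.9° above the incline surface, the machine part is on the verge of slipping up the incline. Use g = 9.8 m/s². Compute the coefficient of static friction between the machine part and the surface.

μ ≈ 0.320

On the verge of sliding up the incline, friction is at its maximum μN and acts down the slope.
Perpendicular to incline: N = W cos 43° − P sin 22.9° = 1720 − 801.6 = 918.5 N.
Along incline: P cos 22.9° − μN = W sin 43° → μ = −(W sin 43° − P cos 22.9°) / N = 0.3196.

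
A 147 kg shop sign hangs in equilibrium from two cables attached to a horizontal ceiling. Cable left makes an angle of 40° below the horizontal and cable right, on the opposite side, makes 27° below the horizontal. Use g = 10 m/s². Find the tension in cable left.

Weight W = 147 × 10 = 1470 N acts straight down.
Horizontal: T_left cos 40° = T_right cos 27°  →  T_right = 0.8598 T_left.
Vertical: T_left sin 40° + T_right sin 27° = 1470.
Substituting the horizontal relation into the vertical equation gives 1.033 T_left = 1470, so T_left = 1423 N.

T_left ≈ 1420 N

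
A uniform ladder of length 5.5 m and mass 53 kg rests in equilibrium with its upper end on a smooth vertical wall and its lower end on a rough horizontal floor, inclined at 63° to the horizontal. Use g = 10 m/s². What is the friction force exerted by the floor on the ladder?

f ≈ 135 N

Torques about the foot: N_wall · 5.5 sin 63° = 53×10×2.75 cos 63° → N_wall = 135.02 N.
ΣF_x = 0: f_floor = N_wall = 135.02 N.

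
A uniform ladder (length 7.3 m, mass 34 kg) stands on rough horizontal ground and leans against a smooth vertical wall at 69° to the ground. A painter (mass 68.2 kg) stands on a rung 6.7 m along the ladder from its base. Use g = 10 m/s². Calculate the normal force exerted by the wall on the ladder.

Torques about the foot: N_wall · 7.3 sin 69° = 34×10×3.65 cos 69° + 68.2×10×6.7 cos 69° → N_wall = 305.53 N.

N_wall ≈ 306 N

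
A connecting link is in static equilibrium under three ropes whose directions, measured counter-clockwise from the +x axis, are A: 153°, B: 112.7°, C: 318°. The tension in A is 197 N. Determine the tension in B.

Resolve: ΣF_x = 197 cos 153° + T_B cos 112.7° + T_C cos 318° = 0.
        ΣF_y = 197 sin 153° + T_B sin 112.7° + T_C sin 318° = 0.
The known terms sum to (-175.5, 89.44) N, so -0.3859 T_B + 0.7431 T_C = 175.5 and 0.9225 T_B − 0.6691 T_C = -89.44.
Solving simultaneously: T_B = 119.3 N, T_C = 298.2 N.

T_B ≈ 119 N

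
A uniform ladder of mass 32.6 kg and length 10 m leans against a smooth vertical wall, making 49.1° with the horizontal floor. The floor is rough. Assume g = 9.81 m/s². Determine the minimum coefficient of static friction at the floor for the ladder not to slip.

ΣF_y = 0: N_floor = 32.6×9.81 = 319.81 N.
Torques about the foot: N_wall · 10 sin 49.1° = 32.6×9.81×5 cos 49.1° → N_wall = 138.51 N.
ΣF_x = 0: f_floor = N_wall = 138.51 N.
μ_min = f_floor / N_floor = 138.51 / 319.81 = 0.4331.

μ_min ≈ 0.433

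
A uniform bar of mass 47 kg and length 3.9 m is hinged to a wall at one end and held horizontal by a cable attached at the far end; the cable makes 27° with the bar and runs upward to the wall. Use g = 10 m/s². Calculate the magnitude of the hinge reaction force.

|H| ≈ 518 N

Take torques about the hinge: T sin 27° · 3.9 = 47×10×1.95 = 916.5 N·m.
So T = 916.5 / (0.4540 × 3.9) = 517.63 N.
ΣF_x = 0: H_x = T cos 27° = 461.21 N.
ΣF_y = 0: H_y = (47×10) − T sin 27° = 470 − 235 = 235 N.
|H| = √(H_x² + H_y²) = √((461.21)² + (235)²) = 517.63 N.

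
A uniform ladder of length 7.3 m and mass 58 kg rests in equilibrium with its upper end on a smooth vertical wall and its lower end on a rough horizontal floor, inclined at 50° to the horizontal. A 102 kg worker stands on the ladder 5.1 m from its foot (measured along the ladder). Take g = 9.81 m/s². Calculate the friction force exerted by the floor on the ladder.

Torques about the foot: N_wall · 7.3 sin 50° = 58×9.81×3.65 cos 50° + 102×9.81×5.1 cos 50° → N_wall = 825.3 N.
ΣF_x = 0: f_floor = N_wall = 825.3 N.

f ≈ 825 N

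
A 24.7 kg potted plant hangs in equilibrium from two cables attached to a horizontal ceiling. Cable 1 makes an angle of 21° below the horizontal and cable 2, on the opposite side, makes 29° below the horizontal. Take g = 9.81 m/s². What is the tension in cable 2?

T_2 ≈ 295 N

Weight W = 24.7 × 9.81 = 242.3 N acts straight down.
Horizontal: T_1 cos 21° = T_2 cos 29°  →  T_1 = 0.9368 T_2.
Vertical: T_1 sin 21° + T_2 sin 29° = 242.3.
Substituting the horizontal relation into the vertical equation gives 0.8205 T_2 = 242.3, so T_2 = 295.3 N.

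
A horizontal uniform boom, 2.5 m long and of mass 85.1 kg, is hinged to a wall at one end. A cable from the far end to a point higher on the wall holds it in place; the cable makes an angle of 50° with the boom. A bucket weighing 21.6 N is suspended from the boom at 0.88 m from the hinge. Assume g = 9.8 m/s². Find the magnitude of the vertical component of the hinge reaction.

Take torques about the hinge: T sin 50° · 2.5 = 85.1×9.8×1.25 + 21.6×0.88 = 1061.5 N·m.
So T = 1061.5 / (0.7660 × 2.5) = 554.27 N.
ΣF_y = 0: H_y = (85.1×9.8 + 21.6) − T sin 50° = 855.58 − 424.59 = 430.99 N.

|H_y| ≈ 431 N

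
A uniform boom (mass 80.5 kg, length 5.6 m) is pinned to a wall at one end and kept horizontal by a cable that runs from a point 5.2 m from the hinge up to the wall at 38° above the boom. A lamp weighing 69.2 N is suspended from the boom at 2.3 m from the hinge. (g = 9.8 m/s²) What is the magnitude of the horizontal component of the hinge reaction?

Take torques about the hinge: T sin 38° · 5.2 = 80.5×9.8×2.8 + 69.2×2.3 = 2368.1 N·m.
So T = 2368.1 / (0.6157 × 5.2) = 739.69 N.
ΣF_x = 0: H_x = T cos 38° = 582.89 N.

H_x ≈ 583 N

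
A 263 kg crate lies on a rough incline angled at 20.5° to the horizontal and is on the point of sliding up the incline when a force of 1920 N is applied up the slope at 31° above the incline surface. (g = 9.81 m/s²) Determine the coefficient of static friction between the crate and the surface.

μ ≈ 0.520

On the verge of sliding up the incline, friction is at its maximum μN and acts down the slope.
Perpendicular to incline: N = W cos 20.5° − P sin 31° = 2417 − 988.9 = 1428 N.
Along incline: P cos 31° − μN = W sin 20.5° → μ = −(W sin 20.5° − P cos 31°) / N = 0.5198.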